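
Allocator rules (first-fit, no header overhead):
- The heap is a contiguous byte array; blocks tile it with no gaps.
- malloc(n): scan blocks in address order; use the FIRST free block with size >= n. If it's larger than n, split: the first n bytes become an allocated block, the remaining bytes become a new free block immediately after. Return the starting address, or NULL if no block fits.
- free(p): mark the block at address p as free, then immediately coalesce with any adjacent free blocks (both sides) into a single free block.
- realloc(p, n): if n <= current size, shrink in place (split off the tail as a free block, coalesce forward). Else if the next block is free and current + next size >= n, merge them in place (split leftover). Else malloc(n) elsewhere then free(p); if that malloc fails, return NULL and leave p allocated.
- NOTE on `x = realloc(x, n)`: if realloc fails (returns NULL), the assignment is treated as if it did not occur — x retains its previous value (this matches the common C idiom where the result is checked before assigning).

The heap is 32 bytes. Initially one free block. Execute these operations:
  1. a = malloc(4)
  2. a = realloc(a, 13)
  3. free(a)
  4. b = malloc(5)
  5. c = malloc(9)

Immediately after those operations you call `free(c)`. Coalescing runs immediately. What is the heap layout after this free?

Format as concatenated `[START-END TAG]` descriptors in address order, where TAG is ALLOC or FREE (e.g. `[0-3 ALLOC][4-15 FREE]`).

Op 1: a = malloc(4) -> a = 0; heap: [0-3 ALLOC][4-31 FREE]
Op 2: a = realloc(a, 13) -> a = 0; heap: [0-12 ALLOC][13-31 FREE]
Op 3: free(a) -> (freed a); heap: [0-31 FREE]
Op 4: b = malloc(5) -> b = 0; heap: [0-4 ALLOC][5-31 FREE]
Op 5: c = malloc(9) -> c = 5; heap: [0-4 ALLOC][5-13 ALLOC][14-31 FREE]
free(c): c = 5 -> block [5-13 ALLOC]; mark free, coalesce with adjacent free neighbors -> [0-4 ALLOC][5-31 FREE]

Answer: [0-4 ALLOC][5-31 FREE]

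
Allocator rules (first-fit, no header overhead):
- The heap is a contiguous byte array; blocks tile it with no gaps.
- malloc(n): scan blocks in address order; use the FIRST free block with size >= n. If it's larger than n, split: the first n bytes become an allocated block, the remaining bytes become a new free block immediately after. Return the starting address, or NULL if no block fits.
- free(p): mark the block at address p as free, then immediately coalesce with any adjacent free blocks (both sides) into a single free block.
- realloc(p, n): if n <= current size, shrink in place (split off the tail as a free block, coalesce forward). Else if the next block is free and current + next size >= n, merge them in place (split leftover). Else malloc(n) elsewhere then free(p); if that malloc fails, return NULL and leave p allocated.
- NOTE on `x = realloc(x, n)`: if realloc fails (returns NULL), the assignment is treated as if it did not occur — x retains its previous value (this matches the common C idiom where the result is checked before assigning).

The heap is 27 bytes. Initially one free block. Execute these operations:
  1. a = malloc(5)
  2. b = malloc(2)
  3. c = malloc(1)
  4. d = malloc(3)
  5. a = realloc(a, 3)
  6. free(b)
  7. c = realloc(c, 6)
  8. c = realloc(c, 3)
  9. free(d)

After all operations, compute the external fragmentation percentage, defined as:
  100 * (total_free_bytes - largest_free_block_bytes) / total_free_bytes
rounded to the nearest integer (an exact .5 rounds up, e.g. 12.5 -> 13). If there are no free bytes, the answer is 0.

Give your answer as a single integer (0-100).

Op 1: a = malloc(5) -> a = 0; heap: [0-4 ALLOC][5-26 FREE]
Op 2: b = malloc(2) -> b = 5; heap: [0-4 ALLOC][5-6 ALLOC][7-26 FREE]
Op 3: c = malloc(1) -> c = 7; heap: [0-4 ALLOC][5-6 ALLOC][7-7 ALLOC][8-26 FREE]
Op 4: d = malloc(3) -> d = 8; heap: [0-4 ALLOC][5-6 ALLOC][7-7 ALLOC][8-10 ALLOC][11-26 FREE]
Op 5: a = realloc(a, 3) -> a = 0; heap: [0-2 ALLOC][3-4 FREE][5-6 ALLOC][7-7 ALLOC][8-10 ALLOC][11-26 FREE]
Op 6: free(b) -> (freed b); heap: [0-2 ALLOC][3-6 FREE][7-7 ALLOC][8-10 ALLOC][11-26 FREE]
Op 7: c = realloc(c, 6) -> c = 11; heap: [0-2 ALLOC][3-7 FREE][8-10 ALLOC][11-16 ALLOC][17-26 FREE]
Op 8: c = realloc(c, 3) -> c = 11; heap: [0-2 ALLOC][3-7 FREE][8-10 ALLOC][11-13 ALLOC][14-26 FREE]
Op 9: free(d) -> (freed d); heap: [0-2 ALLOC][3-10 FREE][11-13 ALLOC][14-26 FREE]
Free blocks: [8 13] total_free=21 largest=13 -> 100*(21-13)/21 = 800/21 ≈ 38.095 -> rounds to 38

Answer: 38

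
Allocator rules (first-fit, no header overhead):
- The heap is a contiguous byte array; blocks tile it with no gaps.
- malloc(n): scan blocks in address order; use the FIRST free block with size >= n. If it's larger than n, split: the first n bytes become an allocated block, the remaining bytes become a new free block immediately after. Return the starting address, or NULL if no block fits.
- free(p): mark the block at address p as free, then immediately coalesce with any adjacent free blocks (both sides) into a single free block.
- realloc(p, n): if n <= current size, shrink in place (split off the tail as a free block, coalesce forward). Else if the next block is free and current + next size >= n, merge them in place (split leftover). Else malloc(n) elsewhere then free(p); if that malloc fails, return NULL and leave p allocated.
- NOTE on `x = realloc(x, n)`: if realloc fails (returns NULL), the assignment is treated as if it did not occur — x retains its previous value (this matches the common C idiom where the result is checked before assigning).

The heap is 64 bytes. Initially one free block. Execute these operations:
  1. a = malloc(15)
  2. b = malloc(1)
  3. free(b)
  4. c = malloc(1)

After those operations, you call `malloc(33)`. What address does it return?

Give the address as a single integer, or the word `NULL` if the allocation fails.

Answer: 16

Derivation:
Op 1: a = malloc(15) -> a = 0; heap: [0-14 ALLOC][15-63 FREE]
Op 2: b = malloc(1) -> b = 15; heap: [0-14 ALLOC][15-15 ALLOC][16-63 FREE]
Op 3: free(b) -> (freed b); heap: [0-14 ALLOC][15-63 FREE]
Op 4: c = malloc(1) -> c = 15; heap: [0-14 ALLOC][15-15 ALLOC][16-63 FREE]
malloc(33): first-fit scan over [0-14 ALLOC][15-15 ALLOC][16-63 FREE] -> 16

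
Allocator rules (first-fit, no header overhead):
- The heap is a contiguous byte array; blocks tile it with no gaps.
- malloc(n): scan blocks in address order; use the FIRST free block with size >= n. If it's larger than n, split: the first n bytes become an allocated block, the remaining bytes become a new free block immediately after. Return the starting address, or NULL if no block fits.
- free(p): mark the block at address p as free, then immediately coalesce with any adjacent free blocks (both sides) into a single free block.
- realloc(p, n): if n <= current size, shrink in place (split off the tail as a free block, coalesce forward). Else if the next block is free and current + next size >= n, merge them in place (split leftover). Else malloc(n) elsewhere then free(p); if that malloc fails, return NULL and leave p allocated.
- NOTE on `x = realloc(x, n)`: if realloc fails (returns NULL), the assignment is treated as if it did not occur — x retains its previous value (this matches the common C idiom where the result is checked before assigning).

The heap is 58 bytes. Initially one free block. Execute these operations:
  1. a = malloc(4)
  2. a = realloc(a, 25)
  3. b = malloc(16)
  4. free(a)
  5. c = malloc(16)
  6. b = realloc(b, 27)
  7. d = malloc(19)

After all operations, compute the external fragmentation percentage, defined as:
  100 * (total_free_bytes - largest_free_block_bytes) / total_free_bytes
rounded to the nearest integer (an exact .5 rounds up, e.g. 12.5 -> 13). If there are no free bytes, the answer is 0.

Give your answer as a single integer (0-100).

Answer: 40

Derivation:
Op 1: a = malloc(4) -> a = 0; heap: [0-3 ALLOC][4-57 FREE]
Op 2: a = realloc(a, 25) -> a = 0; heap: [0-24 ALLOC][25-57 FREE]
Op 3: b = malloc(16) -> b = 25; heap: [0-24 ALLOC][25-40 ALLOC][41-57 FREE]
Op 4: free(a) -> (freed a); heap: [0-24 FREE][25-40 ALLOC][41-57 FREE]
Op 5: c = malloc(16) -> c = 0; heap: [0-15 ALLOC][16-24 FREE][25-40 ALLOC][41-57 FREE]
Op 6: b = realloc(b, 27) -> b = 25; heap: [0-15 ALLOC][16-24 FREE][25-51 ALLOC][52-57 FREE]
Op 7: d = malloc(19) -> d = NULL; heap: [0-15 ALLOC][16-24 FREE][25-51 ALLOC][52-57 FREE]
Free blocks: [9 6] total_free=15 largest=9 -> 100*(15-9)/15 = 600/15 = 40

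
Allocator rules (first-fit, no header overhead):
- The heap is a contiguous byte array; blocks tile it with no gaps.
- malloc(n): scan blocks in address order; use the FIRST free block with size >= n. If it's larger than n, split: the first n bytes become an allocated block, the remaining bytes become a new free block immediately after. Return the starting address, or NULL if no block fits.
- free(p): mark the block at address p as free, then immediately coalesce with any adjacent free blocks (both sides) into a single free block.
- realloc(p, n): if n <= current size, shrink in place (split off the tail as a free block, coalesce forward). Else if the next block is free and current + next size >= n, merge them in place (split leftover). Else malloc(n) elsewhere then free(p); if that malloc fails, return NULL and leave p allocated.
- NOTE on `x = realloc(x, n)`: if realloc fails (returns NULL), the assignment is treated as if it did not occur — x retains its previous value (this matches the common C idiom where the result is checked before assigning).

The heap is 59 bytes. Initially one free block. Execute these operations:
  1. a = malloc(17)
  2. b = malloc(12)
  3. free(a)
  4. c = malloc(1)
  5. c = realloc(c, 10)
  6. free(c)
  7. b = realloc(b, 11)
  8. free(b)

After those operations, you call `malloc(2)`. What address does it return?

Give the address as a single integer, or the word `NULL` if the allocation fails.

Op 1: a = malloc(17) -> a = 0; heap: [0-16 ALLOC][17-58 FREE]
Op 2: b = malloc(12) -> b = 17; heap: [0-16 ALLOC][17-28 ALLOC][29-58 FREE]
Op 3: free(a) -> (freed a); heap: [0-16 FREE][17-28 ALLOC][29-58 FREE]
Op 4: c = malloc(1) -> c = 0; heap: [0-0 ALLOC][1-16 FREE][17-28 ALLOC][29-58 FREE]
Op 5: c = realloc(c, 10) -> c = 0; heap: [0-9 ALLOC][10-16 FREE][17-28 ALLOC][29-58 FREE]
Op 6: free(c) -> (freed c); heap: [0-16 FREE][17-28 ALLOC][29-58 FREE]
Op 7: b = realloc(b, 11) -> b = 17; heap: [0-16 FREE][17-27 ALLOC][28-58 FREE]
Op 8: free(b) -> (freed b); heap: [0-58 FREE]
malloc(2): first-fit scan over [0-58 FREE] -> 0

Answer: 0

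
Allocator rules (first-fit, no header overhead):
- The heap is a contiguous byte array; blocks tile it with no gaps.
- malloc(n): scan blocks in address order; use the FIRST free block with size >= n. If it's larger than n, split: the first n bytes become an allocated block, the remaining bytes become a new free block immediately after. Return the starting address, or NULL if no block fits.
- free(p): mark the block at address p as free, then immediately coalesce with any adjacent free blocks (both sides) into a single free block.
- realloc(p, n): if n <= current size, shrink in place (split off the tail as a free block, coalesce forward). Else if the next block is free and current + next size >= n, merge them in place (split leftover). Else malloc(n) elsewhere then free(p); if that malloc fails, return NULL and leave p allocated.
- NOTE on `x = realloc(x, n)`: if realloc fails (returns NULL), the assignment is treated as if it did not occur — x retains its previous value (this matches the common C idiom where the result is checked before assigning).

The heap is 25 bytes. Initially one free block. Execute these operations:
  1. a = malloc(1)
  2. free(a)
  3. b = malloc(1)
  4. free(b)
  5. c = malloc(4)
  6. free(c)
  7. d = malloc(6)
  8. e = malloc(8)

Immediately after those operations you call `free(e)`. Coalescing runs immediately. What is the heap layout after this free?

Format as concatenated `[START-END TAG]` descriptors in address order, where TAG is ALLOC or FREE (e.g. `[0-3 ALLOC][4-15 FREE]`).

Op 1: a = malloc(1) -> a = 0; heap: [0-0 ALLOC][1-24 FREE]
Op 2: free(a) -> (freed a); heap: [0-24 FREE]
Op 3: b = malloc(1) -> b = 0; heap: [0-0 ALLOC][1-24 FREE]
Op 4: free(b) -> (freed b); heap: [0-24 FREE]
Op 5: c = malloc(4) -> c = 0; heap: [0-3 ALLOC][4-24 FREE]
Op 6: free(c) -> (freed c); heap: [0-24 FREE]
Op 7: d = malloc(6) -> d = 0; heap: [0-5 ALLOC][6-24 FREE]
Op 8: e = malloc(8) -> e = 6; heap: [0-5 ALLOC][6-13 ALLOC][14-24 FREE]
free(e): e = 6 -> block [6-13 ALLOC]; mark free, coalesce with adjacent free neighbors -> [0-5 ALLOC][6-24 FREE]

Answer: [0-5 ALLOC][6-24 FREE]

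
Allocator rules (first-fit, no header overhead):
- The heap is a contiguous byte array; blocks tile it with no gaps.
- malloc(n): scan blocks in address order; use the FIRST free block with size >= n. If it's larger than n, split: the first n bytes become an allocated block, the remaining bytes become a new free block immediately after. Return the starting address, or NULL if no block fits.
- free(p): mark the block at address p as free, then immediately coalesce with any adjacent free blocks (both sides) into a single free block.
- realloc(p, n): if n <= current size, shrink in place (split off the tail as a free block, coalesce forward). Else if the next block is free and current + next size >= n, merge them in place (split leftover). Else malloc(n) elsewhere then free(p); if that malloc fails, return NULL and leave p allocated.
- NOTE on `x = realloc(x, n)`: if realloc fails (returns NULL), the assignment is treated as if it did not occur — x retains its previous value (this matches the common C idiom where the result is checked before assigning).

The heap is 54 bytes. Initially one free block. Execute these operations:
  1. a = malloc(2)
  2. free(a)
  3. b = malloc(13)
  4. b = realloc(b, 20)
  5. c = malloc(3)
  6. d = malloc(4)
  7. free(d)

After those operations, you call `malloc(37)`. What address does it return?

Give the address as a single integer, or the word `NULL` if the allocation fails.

Op 1: a = malloc(2) -> a = 0; heap: [0-1 ALLOC][2-53 FREE]
Op 2: free(a) -> (freed a); heap: [0-53 FREE]
Op 3: b = malloc(13) -> b = 0; heap: [0-12 ALLOC][13-53 FREE]
Op 4: b = realloc(b, 20) -> b = 0; heap: [0-19 ALLOC][20-53 FREE]
Op 5: c = malloc(3) -> c = 20; heap: [0-19 ALLOC][20-22 ALLOC][23-53 FREE]
Op 6: d = malloc(4) -> d = 23; heap: [0-19 ALLOC][20-22 ALLOC][23-26 ALLOC][27-53 FREE]
Op 7: free(d) -> (freed d); heap: [0-19 ALLOC][20-22 ALLOC][23-53 FREE]
malloc(37): first-fit scan over [0-19 ALLOC][20-22 ALLOC][23-53 FREE] -> NULL

Answer: NULL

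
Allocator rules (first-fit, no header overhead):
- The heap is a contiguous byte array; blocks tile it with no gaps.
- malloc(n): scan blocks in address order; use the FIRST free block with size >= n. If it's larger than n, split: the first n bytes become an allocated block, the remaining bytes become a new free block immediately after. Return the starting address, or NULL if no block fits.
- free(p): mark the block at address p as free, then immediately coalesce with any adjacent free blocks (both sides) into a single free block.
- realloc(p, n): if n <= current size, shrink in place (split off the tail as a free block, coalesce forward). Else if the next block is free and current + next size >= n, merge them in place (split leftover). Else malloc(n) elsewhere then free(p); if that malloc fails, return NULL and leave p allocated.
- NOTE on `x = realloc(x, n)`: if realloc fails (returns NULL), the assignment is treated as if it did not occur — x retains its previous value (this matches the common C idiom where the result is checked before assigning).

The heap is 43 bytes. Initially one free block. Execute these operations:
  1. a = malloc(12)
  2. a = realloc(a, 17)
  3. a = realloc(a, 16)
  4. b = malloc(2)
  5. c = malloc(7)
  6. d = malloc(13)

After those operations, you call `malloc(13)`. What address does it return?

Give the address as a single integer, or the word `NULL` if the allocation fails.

Answer: NULL

Derivation:
Op 1: a = malloc(12) -> a = 0; heap: [0-11 ALLOC][12-42 FREE]
Op 2: a = realloc(a, 17) -> a = 0; heap: [0-16 ALLOC][17-42 FREE]
Op 3: a = realloc(a, 16) -> a = 0; heap: [0-15 ALLOC][16-42 FREE]
Op 4: b = malloc(2) -> b = 16; heap: [0-15 ALLOC][16-17 ALLOC][18-42 FREE]
Op 5: c = malloc(7) -> c = 18; heap: [0-15 ALLOC][16-17 ALLOC][18-24 ALLOC][25-42 FREE]
Op 6: d = malloc(13) -> d = 25; heap: [0-15 ALLOC][16-17 ALLOC][18-24 ALLOC][25-37 ALLOC][38-42 FREE]
malloc(13): first-fit scan over [0-15 ALLOC][16-17 ALLOC][18-24 ALLOC][25-37 ALLOC][38-42 FREE] -> NULL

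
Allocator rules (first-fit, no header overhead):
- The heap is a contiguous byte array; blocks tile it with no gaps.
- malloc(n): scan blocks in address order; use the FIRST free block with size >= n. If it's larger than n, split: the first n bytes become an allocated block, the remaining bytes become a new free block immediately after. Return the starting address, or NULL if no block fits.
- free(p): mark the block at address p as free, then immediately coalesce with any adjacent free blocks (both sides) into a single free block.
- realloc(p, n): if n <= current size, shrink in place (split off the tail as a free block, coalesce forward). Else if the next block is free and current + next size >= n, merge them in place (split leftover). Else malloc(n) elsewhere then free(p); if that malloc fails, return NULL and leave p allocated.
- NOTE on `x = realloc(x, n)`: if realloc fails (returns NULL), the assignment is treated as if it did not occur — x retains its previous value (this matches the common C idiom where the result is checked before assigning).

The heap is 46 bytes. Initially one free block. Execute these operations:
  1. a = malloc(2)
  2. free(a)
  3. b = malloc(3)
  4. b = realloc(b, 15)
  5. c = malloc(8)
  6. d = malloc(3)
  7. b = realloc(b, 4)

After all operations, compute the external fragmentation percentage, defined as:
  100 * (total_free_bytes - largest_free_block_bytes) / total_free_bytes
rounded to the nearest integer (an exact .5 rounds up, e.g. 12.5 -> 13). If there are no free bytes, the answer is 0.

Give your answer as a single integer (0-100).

Answer: 35

Derivation:
Op 1: a = malloc(2) -> a = 0; heap: [0-1 ALLOC][2-45 FREE]
Op 2: free(a) -> (freed a); heap: [0-45 FREE]
Op 3: b = malloc(3) -> b = 0; heap: [0-2 ALLOC][3-45 FREE]
Op 4: b = realloc(b, 15) -> b = 0; heap: [0-14 ALLOC][15-45 FREE]
Op 5: c = malloc(8) -> c = 15; heap: [0-14 ALLOC][15-22 ALLOC][23-45 FREE]
Op 6: d = malloc(3) -> d = 23; heap: [0-14 ALLOC][15-22 ALLOC][23-25 ALLOC][26-45 FREE]
Op 7: b = realloc(b, 4) -> b = 0; heap: [0-3 ALLOC][4-14 FREE][15-22 ALLOC][23-25 ALLOC][26-45 FREE]
Free blocks: [11 20] total_free=31 largest=20 -> 100*(31-20)/31 = 1100/31 ≈ 35.484 -> rounds to 35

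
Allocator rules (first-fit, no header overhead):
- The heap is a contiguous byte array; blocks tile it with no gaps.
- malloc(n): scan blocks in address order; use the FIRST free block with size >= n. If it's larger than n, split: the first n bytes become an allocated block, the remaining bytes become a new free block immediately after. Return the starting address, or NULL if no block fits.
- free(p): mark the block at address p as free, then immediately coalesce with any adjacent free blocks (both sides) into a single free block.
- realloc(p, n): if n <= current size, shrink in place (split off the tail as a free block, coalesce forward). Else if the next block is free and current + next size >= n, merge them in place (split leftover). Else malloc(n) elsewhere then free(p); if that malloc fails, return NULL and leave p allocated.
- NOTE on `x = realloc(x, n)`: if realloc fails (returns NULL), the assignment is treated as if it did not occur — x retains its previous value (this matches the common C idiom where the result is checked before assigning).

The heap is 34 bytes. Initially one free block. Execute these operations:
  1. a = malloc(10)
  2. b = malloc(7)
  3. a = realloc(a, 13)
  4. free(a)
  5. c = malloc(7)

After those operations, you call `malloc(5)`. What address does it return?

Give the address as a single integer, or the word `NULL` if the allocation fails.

Answer: 17

Derivation:
Op 1: a = malloc(10) -> a = 0; heap: [0-9 ALLOC][10-33 FREE]
Op 2: b = malloc(7) -> b = 10; heap: [0-9 ALLOC][10-16 ALLOC][17-33 FREE]
Op 3: a = realloc(a, 13) -> a = 17; heap: [0-9 FREE][10-16 ALLOC][17-29 ALLOC][30-33 FREE]
Op 4: free(a) -> (freed a); heap: [0-9 FREE][10-16 ALLOC][17-33 FREE]
Op 5: c = malloc(7) -> c = 0; heap: [0-6 ALLOC][7-9 FREE][10-16 ALLOC][17-33 FREE]
malloc(5): first-fit scan over [0-6 ALLOC][7-9 FREE][10-16 ALLOC][17-33 FREE] -> 17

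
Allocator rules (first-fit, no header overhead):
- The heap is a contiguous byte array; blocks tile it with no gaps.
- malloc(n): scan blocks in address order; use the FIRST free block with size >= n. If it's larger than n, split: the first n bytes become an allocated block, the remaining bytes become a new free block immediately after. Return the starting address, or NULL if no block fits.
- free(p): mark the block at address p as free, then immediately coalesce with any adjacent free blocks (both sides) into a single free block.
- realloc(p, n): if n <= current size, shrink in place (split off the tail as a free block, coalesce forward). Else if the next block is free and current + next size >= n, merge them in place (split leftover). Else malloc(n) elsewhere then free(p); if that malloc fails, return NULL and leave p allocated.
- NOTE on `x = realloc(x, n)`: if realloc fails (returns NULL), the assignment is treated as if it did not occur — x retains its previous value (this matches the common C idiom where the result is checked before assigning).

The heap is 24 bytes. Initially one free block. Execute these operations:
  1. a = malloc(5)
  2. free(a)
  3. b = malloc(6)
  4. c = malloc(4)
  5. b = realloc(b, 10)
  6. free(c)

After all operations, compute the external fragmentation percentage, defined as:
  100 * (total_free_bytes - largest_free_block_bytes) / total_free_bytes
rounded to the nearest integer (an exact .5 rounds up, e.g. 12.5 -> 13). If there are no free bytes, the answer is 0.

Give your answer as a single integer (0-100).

Answer: 29

Derivation:
Op 1: a = malloc(5) -> a = 0; heap: [0-4 ALLOC][5-23 FREE]
Op 2: free(a) -> (freed a); heap: [0-23 FREE]
Op 3: b = malloc(6) -> b = 0; heap: [0-5 ALLOC][6-23 FREE]
Op 4: c = malloc(4) -> c = 6; heap: [0-5 ALLOC][6-9 ALLOC][10-23 FREE]
Op 5: b = realloc(b, 10) -> b = 10; heap: [0-5 FREE][6-9 ALLOC][10-19 ALLOC][20-23 FREE]
Op 6: free(c) -> (freed c); heap: [0-9 FREE][10-19 ALLOC][20-23 FREE]
Free blocks: [10 4] total_free=14 largest=10 -> 100*(14-10)/14 = 400/14 ≈ 28.571 -> rounds to 29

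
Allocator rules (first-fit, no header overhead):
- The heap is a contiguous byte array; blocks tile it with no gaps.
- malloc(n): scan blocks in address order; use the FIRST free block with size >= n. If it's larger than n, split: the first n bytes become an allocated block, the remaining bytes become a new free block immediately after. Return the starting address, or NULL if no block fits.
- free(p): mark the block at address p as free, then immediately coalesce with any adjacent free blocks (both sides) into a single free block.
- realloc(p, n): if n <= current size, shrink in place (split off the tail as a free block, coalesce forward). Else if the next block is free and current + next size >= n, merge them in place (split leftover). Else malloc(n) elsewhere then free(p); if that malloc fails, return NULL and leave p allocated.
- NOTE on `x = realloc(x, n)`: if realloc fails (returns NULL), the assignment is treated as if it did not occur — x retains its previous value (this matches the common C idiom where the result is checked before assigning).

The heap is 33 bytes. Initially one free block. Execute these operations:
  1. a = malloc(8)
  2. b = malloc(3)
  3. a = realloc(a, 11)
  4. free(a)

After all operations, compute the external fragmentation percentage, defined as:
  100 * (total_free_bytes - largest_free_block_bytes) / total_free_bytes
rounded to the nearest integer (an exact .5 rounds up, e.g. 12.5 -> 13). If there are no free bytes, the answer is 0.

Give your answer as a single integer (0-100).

Answer: 27

Derivation:
Op 1: a = malloc(8) -> a = 0; heap: [0-7 ALLOC][8-32 FREE]
Op 2: b = malloc(3) -> b = 8; heap: [0-7 ALLOC][8-10 ALLOC][11-32 FREE]
Op 3: a = realloc(a, 11) -> a = 11; heap: [0-7 FREE][8-10 ALLOC][11-21 ALLOC][22-32 FREE]
Op 4: free(a) -> (freed a); heap: [0-7 FREE][8-10 ALLOC][11-32 FREE]
Free blocks: [8 22] total_free=30 largest=22 -> 100*(30-22)/30 = 800/30 ≈ 26.667 -> rounds to 27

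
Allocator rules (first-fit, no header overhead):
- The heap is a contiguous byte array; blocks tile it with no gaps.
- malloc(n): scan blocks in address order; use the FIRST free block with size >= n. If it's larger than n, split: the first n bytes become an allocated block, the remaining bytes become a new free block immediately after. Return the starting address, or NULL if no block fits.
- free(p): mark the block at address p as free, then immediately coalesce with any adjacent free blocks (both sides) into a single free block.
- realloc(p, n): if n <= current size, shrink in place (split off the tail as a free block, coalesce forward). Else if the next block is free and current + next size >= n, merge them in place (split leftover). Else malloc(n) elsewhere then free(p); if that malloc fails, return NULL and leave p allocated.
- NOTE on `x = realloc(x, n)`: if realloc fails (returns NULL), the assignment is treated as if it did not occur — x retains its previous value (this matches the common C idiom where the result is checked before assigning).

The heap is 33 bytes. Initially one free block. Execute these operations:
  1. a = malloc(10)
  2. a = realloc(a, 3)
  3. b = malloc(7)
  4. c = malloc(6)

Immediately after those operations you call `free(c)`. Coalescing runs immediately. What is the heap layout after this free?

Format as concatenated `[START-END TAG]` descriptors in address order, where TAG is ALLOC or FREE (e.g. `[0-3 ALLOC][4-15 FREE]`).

Answer: [0-2 ALLOC][3-9 ALLOC][10-32 FREE]

Derivation:
Op 1: a = malloc(10) -> a = 0; heap: [0-9 ALLOC][10-32 FREE]
Op 2: a = realloc(a, 3) -> a = 0; heap: [0-2 ALLOC][3-32 FREE]
Op 3: b = malloc(7) -> b = 3; heap: [0-2 ALLOC][3-9 ALLOC][10-32 FREE]
Op 4: c = malloc(6) -> c = 10; heap: [0-2 ALLOC][3-9 ALLOC][10-15 ALLOC][16-32 FREE]
free(c): c = 10 -> block [10-15 ALLOC]; mark free, coalesce with adjacent free neighbors -> [0-2 ALLOC][3-9 ALLOC][10-32 FREE]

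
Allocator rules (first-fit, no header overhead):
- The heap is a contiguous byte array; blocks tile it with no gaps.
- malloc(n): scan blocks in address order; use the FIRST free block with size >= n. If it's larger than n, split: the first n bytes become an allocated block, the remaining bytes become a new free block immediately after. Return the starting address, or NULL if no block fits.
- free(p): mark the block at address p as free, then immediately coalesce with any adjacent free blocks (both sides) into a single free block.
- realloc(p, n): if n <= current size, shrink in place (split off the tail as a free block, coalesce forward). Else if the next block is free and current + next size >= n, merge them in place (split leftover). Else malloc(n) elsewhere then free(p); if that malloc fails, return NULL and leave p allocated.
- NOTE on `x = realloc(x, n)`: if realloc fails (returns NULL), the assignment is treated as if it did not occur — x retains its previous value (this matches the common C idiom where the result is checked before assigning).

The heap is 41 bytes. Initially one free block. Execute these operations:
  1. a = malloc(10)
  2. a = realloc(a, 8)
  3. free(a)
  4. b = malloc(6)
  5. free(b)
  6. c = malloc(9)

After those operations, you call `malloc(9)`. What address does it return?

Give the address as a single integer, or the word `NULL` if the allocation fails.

Op 1: a = malloc(10) -> a = 0; heap: [0-9 ALLOC][10-40 FREE]
Op 2: a = realloc(a, 8) -> a = 0; heap: [0-7 ALLOC][8-40 FREE]
Op 3: free(a) -> (freed a); heap: [0-40 FREE]
Op 4: b = malloc(6) -> b = 0; heap: [0-5 ALLOC][6-40 FREE]
Op 5: free(b) -> (freed b); heap: [0-40 FREE]
Op 6: c = malloc(9) -> c = 0; heap: [0-8 ALLOC][9-40 FREE]
malloc(9): first-fit scan over [0-8 ALLOC][9-40 FREE] -> 9

Answer: 9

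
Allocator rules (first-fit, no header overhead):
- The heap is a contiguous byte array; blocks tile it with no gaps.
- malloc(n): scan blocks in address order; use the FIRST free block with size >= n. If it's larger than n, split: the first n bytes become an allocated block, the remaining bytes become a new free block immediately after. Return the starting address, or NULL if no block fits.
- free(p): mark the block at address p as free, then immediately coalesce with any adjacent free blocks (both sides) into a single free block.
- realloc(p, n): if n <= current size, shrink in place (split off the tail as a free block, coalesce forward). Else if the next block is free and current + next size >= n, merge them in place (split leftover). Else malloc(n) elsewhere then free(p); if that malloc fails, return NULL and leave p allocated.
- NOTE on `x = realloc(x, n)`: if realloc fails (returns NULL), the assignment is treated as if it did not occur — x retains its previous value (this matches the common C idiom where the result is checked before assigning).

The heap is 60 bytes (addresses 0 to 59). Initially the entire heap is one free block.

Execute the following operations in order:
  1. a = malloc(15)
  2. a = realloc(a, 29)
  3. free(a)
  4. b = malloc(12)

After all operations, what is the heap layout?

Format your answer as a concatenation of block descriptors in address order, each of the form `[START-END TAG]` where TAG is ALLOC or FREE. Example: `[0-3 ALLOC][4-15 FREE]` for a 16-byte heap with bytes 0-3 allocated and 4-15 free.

Answer: [0-11 ALLOC][12-59 FREE]

Derivation:
Op 1: a = malloc(15) -> a = 0; heap: [0-14 ALLOC][15-59 FREE]
Op 2: a = realloc(a, 29) -> a = 0; heap: [0-28 ALLOC][29-59 FREE]
Op 3: free(a) -> (freed a); heap: [0-59 FREE]
Op 4: b = malloc(12) -> b = 0; heap: [0-11 ALLOC][12-59 FREE]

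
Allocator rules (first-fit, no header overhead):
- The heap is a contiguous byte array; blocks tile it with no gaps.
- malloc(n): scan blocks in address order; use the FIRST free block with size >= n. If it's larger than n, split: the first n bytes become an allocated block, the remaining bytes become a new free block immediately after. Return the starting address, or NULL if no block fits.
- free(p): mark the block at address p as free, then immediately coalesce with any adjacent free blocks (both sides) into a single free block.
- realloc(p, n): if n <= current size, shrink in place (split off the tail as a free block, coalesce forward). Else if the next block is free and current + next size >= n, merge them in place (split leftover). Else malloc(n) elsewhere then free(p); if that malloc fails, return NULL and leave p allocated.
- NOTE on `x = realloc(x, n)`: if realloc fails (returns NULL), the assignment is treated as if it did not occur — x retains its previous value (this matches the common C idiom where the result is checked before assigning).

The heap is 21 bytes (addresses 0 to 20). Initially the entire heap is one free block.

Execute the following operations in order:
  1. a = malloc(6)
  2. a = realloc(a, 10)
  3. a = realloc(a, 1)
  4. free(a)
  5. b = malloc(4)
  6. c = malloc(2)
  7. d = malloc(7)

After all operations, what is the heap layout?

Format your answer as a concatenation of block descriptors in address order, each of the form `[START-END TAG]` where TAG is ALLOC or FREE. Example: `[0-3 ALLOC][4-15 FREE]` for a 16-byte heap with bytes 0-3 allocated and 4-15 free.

Op 1: a = malloc(6) -> a = 0; heap: [0-5 ALLOC][6-20 FREE]
Op 2: a = realloc(a, 10) -> a = 0; heap: [0-9 ALLOC][10-20 FREE]
Op 3: a = realloc(a, 1) -> a = 0; heap: [0-0 ALLOC][1-20 FREE]
Op 4: free(a) -> (freed a); heap: [0-20 FREE]
Op 5: b = malloc(4) -> b = 0; heap: [0-3 ALLOC][4-20 FREE]
Op 6: c = malloc(2) -> c = 4; heap: [0-3 ALLOC][4-5 ALLOC][6-20 FREE]
Op 7: d = malloc(7) -> d = 6; heap: [0-3 ALLOC][4-5 ALLOC][6-12 ALLOC][13-20 FREE]

Answer: [0-3 ALLOC][4-5 ALLOC][6-12 ALLOC][13-20 FREE]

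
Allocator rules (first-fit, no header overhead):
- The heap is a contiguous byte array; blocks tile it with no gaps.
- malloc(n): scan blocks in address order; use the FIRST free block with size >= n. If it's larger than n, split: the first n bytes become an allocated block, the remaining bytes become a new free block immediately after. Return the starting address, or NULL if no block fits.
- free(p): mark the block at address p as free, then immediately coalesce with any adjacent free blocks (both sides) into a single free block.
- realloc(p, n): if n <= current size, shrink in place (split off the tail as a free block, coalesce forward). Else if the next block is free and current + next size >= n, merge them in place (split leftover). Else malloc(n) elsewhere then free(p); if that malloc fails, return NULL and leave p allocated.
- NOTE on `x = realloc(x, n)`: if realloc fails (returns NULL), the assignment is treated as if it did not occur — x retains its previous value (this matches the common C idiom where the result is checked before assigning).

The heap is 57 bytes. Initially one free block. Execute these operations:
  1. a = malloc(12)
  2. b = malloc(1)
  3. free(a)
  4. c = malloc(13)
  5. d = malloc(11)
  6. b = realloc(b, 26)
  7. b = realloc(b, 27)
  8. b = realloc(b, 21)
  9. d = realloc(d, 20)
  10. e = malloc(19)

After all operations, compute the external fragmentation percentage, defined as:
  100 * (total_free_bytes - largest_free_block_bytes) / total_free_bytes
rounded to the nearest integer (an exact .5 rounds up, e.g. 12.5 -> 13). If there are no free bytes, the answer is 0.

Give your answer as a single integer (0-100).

Answer: 17

Derivation:
Op 1: a = malloc(12) -> a = 0; heap: [0-11 ALLOC][12-56 FREE]
Op 2: b = malloc(1) -> b = 12; heap: [0-11 ALLOC][12-12 ALLOC][13-56 FREE]
Op 3: free(a) -> (freed a); heap: [0-11 FREE][12-12 ALLOC][13-56 FREE]
Op 4: c = malloc(13) -> c = 13; heap: [0-11 FREE][12-12 ALLOC][13-25 ALLOC][26-56 FREE]
Op 5: d = malloc(11) -> d = 0; heap: [0-10 ALLOC][11-11 FREE][12-12 ALLOC][13-25 ALLOC][26-56 FREE]
Op 6: b = realloc(b, 26) -> b = 26; heap: [0-10 ALLOC][11-12 FREE][13-25 ALLOC][26-51 ALLOC][52-56 FREE]
Op 7: b = realloc(b, 27) -> b = 26; heap: [0-10 ALLOC][11-12 FREE][13-25 ALLOC][26-52 ALLOC][53-56 FREE]
Op 8: b = realloc(b, 21) -> b = 26; heap: [0-10 ALLOC][11-12 FREE][13-25 ALLOC][26-46 ALLOC][47-56 FREE]
Op 9: d = realloc(d, 20) -> NULL (d unchanged); heap: [0-10 ALLOC][11-12 FREE][13-25 ALLOC][26-46 ALLOC][47-56 FREE]
Op 10: e = malloc(19) -> e = NULL; heap: [0-10 ALLOC][11-12 FREE][13-25 ALLOC][26-46 ALLOC][47-56 FREE]
Free blocks: [2 10] total_free=12 largest=10 -> 100*(12-10)/12 = 200/12 ≈ 16.667 -> rounds to 17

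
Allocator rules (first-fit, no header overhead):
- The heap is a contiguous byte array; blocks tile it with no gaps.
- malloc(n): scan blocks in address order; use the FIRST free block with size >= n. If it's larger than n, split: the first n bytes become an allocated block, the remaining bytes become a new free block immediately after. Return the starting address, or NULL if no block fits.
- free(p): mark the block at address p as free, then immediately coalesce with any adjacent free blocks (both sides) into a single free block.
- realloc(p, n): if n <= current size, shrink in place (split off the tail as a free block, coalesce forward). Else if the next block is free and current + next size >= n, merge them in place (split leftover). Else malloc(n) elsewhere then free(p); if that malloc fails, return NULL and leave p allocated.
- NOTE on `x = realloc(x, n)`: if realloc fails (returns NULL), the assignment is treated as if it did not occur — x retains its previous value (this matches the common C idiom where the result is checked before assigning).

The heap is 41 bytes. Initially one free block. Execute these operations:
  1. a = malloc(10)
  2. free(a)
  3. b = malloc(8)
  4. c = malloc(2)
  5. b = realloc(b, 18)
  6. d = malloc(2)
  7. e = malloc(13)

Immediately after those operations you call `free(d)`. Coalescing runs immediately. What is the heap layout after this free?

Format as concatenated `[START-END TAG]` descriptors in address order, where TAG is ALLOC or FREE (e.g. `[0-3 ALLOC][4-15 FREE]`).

Answer: [0-7 FREE][8-9 ALLOC][10-27 ALLOC][28-40 ALLOC]

Derivation:
Op 1: a = malloc(10) -> a = 0; heap: [0-9 ALLOC][10-40 FREE]
Op 2: free(a) -> (freed a); heap: [0-40 FREE]
Op 3: b = malloc(8) -> b = 0; heap: [0-7 ALLOC][8-40 FREE]
Op 4: c = malloc(2) -> c = 8; heap: [0-7 ALLOC][8-9 ALLOC][10-40 FREE]
Op 5: b = realloc(b, 18) -> b = 10; heap: [0-7 FREE][8-9 ALLOC][10-27 ALLOC][28-40 FREE]
Op 6: d = malloc(2) -> d = 0; heap: [0-1 ALLOC][2-7 FREE][8-9 ALLOC][10-27 ALLOC][28-40 FREE]
Op 7: e = malloc(13) -> e = 28; heap: [0-1 ALLOC][2-7 FREE][8-9 ALLOC][10-27 ALLOC][28-40 ALLOC]
free(d): d = 0 -> block [0-1 ALLOC]; mark free, coalesce with adjacent free neighbors -> [0-7 FREE][8-9 ALLOC][10-27 ALLOC][28-40 ALLOC]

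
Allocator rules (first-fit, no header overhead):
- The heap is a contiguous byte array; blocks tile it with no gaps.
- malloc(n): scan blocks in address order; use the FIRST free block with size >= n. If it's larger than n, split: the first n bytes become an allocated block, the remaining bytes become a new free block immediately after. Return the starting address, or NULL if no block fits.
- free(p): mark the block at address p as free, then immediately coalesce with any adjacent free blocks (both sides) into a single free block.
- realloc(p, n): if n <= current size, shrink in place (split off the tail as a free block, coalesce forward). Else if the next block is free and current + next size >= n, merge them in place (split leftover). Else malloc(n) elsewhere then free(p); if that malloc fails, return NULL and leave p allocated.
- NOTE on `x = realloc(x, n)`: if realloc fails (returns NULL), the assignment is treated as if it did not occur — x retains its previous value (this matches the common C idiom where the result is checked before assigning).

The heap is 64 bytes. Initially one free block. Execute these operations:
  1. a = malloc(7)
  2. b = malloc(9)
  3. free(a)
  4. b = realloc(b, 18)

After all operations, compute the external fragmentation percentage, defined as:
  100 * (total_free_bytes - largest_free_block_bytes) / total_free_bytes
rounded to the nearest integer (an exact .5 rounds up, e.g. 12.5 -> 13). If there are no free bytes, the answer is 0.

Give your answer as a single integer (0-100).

Answer: 15

Derivation:
Op 1: a = malloc(7) -> a = 0; heap: [0-6 ALLOC][7-63 FREE]
Op 2: b = malloc(9) -> b = 7; heap: [0-6 ALLOC][7-15 ALLOC][16-63 FREE]
Op 3: free(a) -> (freed a); heap: [0-6 FREE][7-15 ALLOC][16-63 FREE]
Op 4: b = realloc(b, 18) -> b = 7; heap: [0-6 FREE][7-24 ALLOC][25-63 FREE]
Free blocks: [7 39] total_free=46 largest=39 -> 100*(46-39)/46 = 700/46 ≈ 15.217 -> rounds to 15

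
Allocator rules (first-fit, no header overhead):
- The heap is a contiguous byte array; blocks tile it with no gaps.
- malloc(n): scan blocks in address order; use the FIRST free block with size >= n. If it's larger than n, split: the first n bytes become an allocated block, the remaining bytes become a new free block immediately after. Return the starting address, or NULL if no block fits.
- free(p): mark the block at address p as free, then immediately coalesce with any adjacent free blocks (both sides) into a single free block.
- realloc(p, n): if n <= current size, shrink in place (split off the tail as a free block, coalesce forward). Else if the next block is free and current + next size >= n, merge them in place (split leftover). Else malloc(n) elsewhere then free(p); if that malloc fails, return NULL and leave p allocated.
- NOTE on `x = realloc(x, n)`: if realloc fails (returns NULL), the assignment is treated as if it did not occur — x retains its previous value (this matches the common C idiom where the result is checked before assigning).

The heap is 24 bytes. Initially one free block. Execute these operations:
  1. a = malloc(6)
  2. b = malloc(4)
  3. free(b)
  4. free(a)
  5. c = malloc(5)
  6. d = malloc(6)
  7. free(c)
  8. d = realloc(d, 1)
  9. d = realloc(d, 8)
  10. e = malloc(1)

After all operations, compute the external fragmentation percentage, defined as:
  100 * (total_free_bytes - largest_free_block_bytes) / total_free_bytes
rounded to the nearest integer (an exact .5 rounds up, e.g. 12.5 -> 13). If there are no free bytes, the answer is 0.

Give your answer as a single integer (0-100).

Answer: 27

Derivation:
Op 1: a = malloc(6) -> a = 0; heap: [0-5 ALLOC][6-23 FREE]
Op 2: b = malloc(4) -> b = 6; heap: [0-5 ALLOC][6-9 ALLOC][10-23 FREE]
Op 3: free(b) -> (freed b); heap: [0-5 ALLOC][6-23 FREE]
Op 4: free(a) -> (freed a); heap: [0-23 FREE]
Op 5: c = malloc(5) -> c = 0; heap: [0-4 ALLOC][5-23 FREE]
Op 6: d = malloc(6) -> d = 5; heap: [0-4 ALLOC][5-10 ALLOC][11-23 FREE]
Op 7: free(c) -> (freed c); heap: [0-4 FREE][5-10 ALLOC][11-23 FREE]
Op 8: d = realloc(d, 1) -> d = 5; heap: [0-4 FREE][5-5 ALLOC][6-23 FREE]
Op 9: d = realloc(d, 8) -> d = 5; heap: [0-4 FREE][5-12 ALLOC][13-23 FREE]
Op 10: e = malloc(1) -> e = 0; heap: [0-0 ALLOC][1-4 FREE][5-12 ALLOC][13-23 FREE]
Free blocks: [4 11] total_free=15 largest=11 -> 100*(15-11)/15 = 400/15 ≈ 26.667 -> rounds to 27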